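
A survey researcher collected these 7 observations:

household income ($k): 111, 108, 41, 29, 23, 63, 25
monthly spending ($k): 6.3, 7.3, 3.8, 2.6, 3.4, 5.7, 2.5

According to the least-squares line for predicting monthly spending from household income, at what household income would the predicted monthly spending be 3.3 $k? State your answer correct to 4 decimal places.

n = 7, Σx = 400, Σy = 31.6, Σxy = 2218.7, Σx² = 31630
Sxx = Σx² − (Σx)²/n = 31630 − 22857.142857 = 8772.857143
Sxy = Σxy − (Σx)(Σy)/n = 2218.7 − 1805.714286 = 412.985714
b = Sxy/Sxx = 412.985714/8772.857143 = 0.047075
a = ȳ − b·x̄ = 4.514286 − 0.047075·57.142857 = 1.824263
Set a + b·x = 3.3: x = (3.3 − 1.824263) / 0.047075 = 31.348369

31.3484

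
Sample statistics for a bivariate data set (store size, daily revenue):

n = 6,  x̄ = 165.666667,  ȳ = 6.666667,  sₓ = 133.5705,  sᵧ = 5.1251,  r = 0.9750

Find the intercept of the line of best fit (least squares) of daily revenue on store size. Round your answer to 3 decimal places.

b = r · sᵧ/sₓ = 0.975 · 5.1251/133.5705 = 0.037411
a = ȳ − b·x̄ = 6.666667 − 0.037411·165.666667 = 0.468953

0.469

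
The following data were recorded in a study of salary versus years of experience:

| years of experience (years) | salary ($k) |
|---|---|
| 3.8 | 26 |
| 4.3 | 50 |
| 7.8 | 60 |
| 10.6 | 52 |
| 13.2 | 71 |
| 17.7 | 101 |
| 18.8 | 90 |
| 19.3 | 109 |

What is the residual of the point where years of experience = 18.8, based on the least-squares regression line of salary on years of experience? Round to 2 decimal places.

n = 8, Σx = 95.5, Σy = 559, Σxy = 7853.6, Σx² = 1419.59
Sxx = Σx² − (Σx)²/n = 1419.59 − 1140.03125 = 279.55875
Sxy = Σxy − (Σx)(Σy)/n = 7853.6 − 6673.0625 = 1180.5375
b = Sxy/Sxx = 1180.5375/279.55875 = 4.222860
a = ȳ − b·x̄ = 69.875 − 4.222860·11.9375 = 19.464607
ŷ(18.8) = 19.464607 + 4.222860·18.8 = 98.854378
residual = y − ŷ = 90 − 98.854378 = -8.854378

-8.85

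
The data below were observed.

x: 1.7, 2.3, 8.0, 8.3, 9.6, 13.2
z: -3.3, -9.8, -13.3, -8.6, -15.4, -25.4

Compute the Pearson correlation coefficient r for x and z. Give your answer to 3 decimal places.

n = 6, Σx = 43.1, Σy = -75.8, Σxy = -689.05, Σx² = 407.47, Σy² = 1240.1
Sxx = Σx² − (Σx)²/n = 407.47 − 309.601667 = 97.868333
Sxy = Σxy − (Σx)(Σy)/n = -689.05 − (-544.496667) = -144.553333
Syy = Σy² − (Σy)²/n = 1240.1 − 957.606667 = 282.493333
r = Sxy/√(Sxx·Syy) = -144.553333/√(27647.151711) = -144.553333/166.274327 = -0.869367

-0.869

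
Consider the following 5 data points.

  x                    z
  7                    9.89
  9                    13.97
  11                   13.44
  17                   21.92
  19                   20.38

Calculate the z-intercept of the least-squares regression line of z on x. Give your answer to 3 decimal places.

n = 5, Σx = 63, Σy = 79.6, Σxy = 1102.66, Σx² = 901
Sxx = Σx² − (Σx)²/n = 901 − 793.8 = 107.2
Sxy = Σxy − (Σx)(Σy)/n = 1102.66 − 1002.96 = 99.7
b = Sxy/Sxx = 99.7/107.2 = 0.930037
a = ȳ − b·x̄ = 15.92 − 0.930037·12.6 = 4.201530

4.202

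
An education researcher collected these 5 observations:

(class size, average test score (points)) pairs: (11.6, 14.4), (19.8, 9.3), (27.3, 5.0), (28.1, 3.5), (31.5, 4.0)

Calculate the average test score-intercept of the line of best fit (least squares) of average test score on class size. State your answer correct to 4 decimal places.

20.6558

n = 5, Σx = 118.3, Σy = 36.2, Σxy = 712.03, Σx² = 3053.75
Sxx = Σx² − (Σx)²/n = 3053.75 − 2798.978 = 254.772
Sxy = Σxy − (Σx)(Σy)/n = 712.03 − 856.492 = -144.462
b = Sxy/Sxx = -144.462/254.772 = -0.567025
a = ȳ − b·x̄ = 7.24 − (-0.567025)·23.66 = 20.655803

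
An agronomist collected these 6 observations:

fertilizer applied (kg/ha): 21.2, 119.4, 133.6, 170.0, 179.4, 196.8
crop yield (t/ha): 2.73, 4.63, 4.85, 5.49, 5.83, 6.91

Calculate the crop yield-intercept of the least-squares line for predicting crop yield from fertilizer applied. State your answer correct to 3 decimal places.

2.124

n = 6, Σx = 820.4, Σy = 30.44, Σxy = 4597.748, Σx² = 132369.36
Sxx = Σx² − (Σx)²/n = 132369.36 − 112176.026667 = 20193.333333
Sxy = Σxy − (Σx)(Σy)/n = 4597.748 − 4162.162667 = 435.585333
b = Sxy/Sxx = 435.585333/20193.333333 = 0.021571
a = ȳ − b·x̄ = 5.073333 − 0.021571·136.733333 = 2.123893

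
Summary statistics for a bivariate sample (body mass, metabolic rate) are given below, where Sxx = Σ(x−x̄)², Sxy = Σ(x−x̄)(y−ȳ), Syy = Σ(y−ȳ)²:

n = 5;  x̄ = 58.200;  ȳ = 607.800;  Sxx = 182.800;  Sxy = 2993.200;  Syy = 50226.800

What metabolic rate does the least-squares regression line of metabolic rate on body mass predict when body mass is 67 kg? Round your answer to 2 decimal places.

751.89

b = Sxy/Sxx = 2993.2/182.8 = 16.374179
a = ȳ − b·x̄ = 607.8 − 16.374179·58.2 = -345.177243
ŷ(67) = a + b·67 = -345.177243 + 16.374179·67 = 751.892779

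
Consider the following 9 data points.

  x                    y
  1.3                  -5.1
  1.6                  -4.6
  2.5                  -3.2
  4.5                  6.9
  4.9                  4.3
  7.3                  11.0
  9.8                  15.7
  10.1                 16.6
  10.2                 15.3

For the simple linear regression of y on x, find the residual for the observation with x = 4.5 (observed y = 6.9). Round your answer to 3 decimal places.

n = 9, Σx = 52.2, Σy = 56.9, Σxy = 588.01, Σx² = 410.14
Sxx = Σx² − (Σx)²/n = 410.14 − 302.76 = 107.38
Sxy = Σxy − (Σx)(Σy)/n = 588.01 − 330.02 = 257.99
b = Sxy/Sxx = 257.99/107.38 = 2.402589
a = ȳ − b·x̄ = 6.322222 − 2.402589·5.8 = -7.612794
ŷ(4.5) = -7.612794 + 2.402589·4.5 = 3.198857
residual = y − ŷ = 6.9 − 3.198857 = 3.701143

3.701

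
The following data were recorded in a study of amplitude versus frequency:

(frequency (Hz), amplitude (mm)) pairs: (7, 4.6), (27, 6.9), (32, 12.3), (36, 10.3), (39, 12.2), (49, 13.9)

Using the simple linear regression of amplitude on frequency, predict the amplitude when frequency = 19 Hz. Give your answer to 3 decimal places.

7.086

n = 6, Σx = 190, Σy = 60.2, Σxy = 2139.8, Σx² = 7020
Sxx = Σx² − (Σx)²/n = 7020 − 6016.666667 = 1003.333333
Sxy = Σxy − (Σx)(Σy)/n = 2139.8 − 1906.333333 = 233.466667
b = Sxy/Sxx = 233.466667/1003.333333 = 0.232691
a = ȳ − b·x̄ = 10.033333 − 0.232691·31.666667 = 2.664784
ŷ(19) = a + b·19 = 2.664784 + 0.232691·19 = 7.085914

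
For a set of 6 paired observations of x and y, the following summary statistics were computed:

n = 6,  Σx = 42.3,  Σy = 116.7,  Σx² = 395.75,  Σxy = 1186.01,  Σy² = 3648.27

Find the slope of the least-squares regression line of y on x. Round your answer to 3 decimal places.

Sxx = Σx² − (Σx)²/n = 395.75 − 298.215 = 97.535
Sxy = Σxy − (Σx)(Σy)/n = 1186.01 − 822.735 = 363.275
b = Sxy/Sxx = 363.275/97.535 = 3.724560

3.725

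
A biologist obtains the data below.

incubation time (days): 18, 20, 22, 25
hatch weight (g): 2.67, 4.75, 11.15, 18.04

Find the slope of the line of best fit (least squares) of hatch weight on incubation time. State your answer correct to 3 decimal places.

2.295

n = 4, Σx = 85, Σy = 36.61, Σxy = 839.36, Σx² = 1833
Sxx = Σx² − (Σx)²/n = 1833 − 1806.25 = 26.75
Sxy = Σxy − (Σx)(Σy)/n = 839.36 − 777.9625 = 61.3975
b = Sxy/Sxx = 61.3975/26.75 = 2.295234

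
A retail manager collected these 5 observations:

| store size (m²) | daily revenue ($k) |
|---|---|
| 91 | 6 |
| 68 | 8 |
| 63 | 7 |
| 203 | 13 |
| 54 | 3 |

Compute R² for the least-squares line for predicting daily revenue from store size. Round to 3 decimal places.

n = 5, Σx = 479, Σy = 37, Σxy = 4332, Σx² = 60999, Σy² = 327
Sxx = Σx² − (Σx)²/n = 60999 − 45888.2 = 15110.8
Sxy = Σxy − (Σx)(Σy)/n = 4332 − 3544.6 = 787.4
Syy = Σy² − (Σy)²/n = 327 − 273.8 = 53.2
R² = Sxy²/(Sxx·Syy) = (787.4)²/(15110.8·53.2) = 0.771244

0.771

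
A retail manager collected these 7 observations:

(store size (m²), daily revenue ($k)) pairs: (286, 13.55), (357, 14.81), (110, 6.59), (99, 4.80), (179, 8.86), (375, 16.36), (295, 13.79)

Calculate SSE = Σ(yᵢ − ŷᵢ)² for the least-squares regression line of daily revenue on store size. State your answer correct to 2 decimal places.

2.42

n = 7, Σx = 1701, Σy = 78.76, Σxy = 22151.56, Σx² = 490837, Σy² = 1005.72
Sxx = Σx² − (Σx)²/n = 490837 − 413343 = 77494
Sxy = Σxy − (Σx)(Σy)/n = 22151.56 − 19138.68 = 3012.88
Syy = Σy² − (Σy)²/n = 1005.72 − 886.162514 = 119.557486
b = Sxy/Sxx = 3012.88/77494 = 0.038879
SSE = Syy − b·Sxy = 119.557486 − 0.038879·3012.88 = 2.420083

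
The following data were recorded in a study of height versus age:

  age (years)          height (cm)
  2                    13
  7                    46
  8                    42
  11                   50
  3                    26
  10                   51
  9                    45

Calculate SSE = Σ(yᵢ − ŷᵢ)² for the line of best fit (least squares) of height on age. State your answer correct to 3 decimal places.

n = 7, Σx = 50, Σy = 273, Σxy = 2227, Σx² = 428, Σy² = 11851
Sxx = Σx² − (Σx)²/n = 428 − 357.142857 = 70.857143
Sxy = Σxy − (Σx)(Σy)/n = 2227 − 1950 = 277
Syy = Σy² − (Σy)²/n = 11851 − 10647 = 1204
b = Sxy/Sxx = 277/70.857143 = 3.909274
SSE = Syy − b·Sxy = 1204 − 3.909274·277 = 121.131048

121.131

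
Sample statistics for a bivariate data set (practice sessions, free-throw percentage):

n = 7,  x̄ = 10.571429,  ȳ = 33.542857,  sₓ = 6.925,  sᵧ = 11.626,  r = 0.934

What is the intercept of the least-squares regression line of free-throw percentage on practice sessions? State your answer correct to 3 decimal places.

16.966

b = r · sᵧ/sₓ = 0.934 · 11.626/6.925 = 1.568041
a = ȳ − b·x̄ = 33.542857 − 1.568041·10.571429 = 16.966423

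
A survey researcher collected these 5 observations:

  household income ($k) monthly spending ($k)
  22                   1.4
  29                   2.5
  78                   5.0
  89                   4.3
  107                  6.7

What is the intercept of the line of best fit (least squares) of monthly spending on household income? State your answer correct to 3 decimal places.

n = 5, Σx = 325, Σy = 19.9, Σxy = 1592.9, Σx² = 26779
Sxx = Σx² − (Σx)²/n = 26779 − 21125 = 5654
Sxy = Σxy − (Σx)(Σy)/n = 1592.9 − 1293.5 = 299.4
b = Sxy/Sxx = 299.4/5654 = 0.052954
a = ȳ − b·x̄ = 3.98 − 0.052954·65 = 0.538012

0.538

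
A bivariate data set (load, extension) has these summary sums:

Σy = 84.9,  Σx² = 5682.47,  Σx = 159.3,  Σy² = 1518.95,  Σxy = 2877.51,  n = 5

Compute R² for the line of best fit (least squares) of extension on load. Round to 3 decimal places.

0.634

Sxx = Σx² − (Σx)²/n = 5682.47 − 5075.298 = 607.172
Sxy = Σxy − (Σx)(Σy)/n = 2877.51 − 2704.914 = 172.596
Syy = Σy² − (Σy)²/n = 1518.95 − 1441.602 = 77.348
R² = Sxy²/(Sxx·Syy) = (172.596)²/(607.172·77.348) = 0.634309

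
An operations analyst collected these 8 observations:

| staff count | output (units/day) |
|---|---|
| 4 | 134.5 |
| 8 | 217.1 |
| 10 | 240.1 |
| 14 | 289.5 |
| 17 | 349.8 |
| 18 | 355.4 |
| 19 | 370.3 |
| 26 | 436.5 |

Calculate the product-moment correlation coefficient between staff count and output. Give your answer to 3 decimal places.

0.990

n = 8, Σx = 116, Σy = 2393.2, Σxy = 39457.3, Σx² = 2026, Σy² = 783004.46
Sxx = Σx² − (Σx)²/n = 2026 − 1682 = 344
Sxy = Σxy − (Σx)(Σy)/n = 39457.3 − 34701.4 = 4755.9
Syy = Σy² − (Σy)²/n = 783004.46 − 715925.78 = 67078.68
r = Sxy/√(Sxx·Syy) = 4755.9/√(23075065.92) = 4755.9/4803.651311 = 0.990059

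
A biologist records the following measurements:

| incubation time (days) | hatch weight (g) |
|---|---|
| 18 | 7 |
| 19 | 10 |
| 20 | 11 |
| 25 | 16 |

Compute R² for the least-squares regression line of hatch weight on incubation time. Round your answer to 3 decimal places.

n = 4, Σx = 82, Σy = 44, Σxy = 936, Σx² = 1710, Σy² = 526
Sxx = Σx² − (Σx)²/n = 1710 − 1681 = 29
Sxy = Σxy − (Σx)(Σy)/n = 936 − 902 = 34
Syy = Σy² − (Σy)²/n = 526 − 484 = 42
R² = Sxy²/(Sxx·Syy) = (34)²/(29·42) = 0.949097

0.949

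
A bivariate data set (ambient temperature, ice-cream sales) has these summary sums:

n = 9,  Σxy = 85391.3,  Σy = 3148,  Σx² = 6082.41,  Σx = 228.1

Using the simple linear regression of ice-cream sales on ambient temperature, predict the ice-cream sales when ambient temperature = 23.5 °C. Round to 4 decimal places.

315.4587

Sxx = Σx² − (Σx)²/n = 6082.41 − 5781.067778 = 301.342222
Sxy = Σxy − (Σx)(Σy)/n = 85391.3 − 79784.311111 = 5606.988889
b = Sxy/Sxx = 5606.988889/301.342222 = 18.606715
a = ȳ − b·x̄ = 349.777778 − 18.606715·25.344444 = -121.799080
ŷ(23.5) = a + b·23.5 = -121.799080 + 18.606715·23.5 = 315.458725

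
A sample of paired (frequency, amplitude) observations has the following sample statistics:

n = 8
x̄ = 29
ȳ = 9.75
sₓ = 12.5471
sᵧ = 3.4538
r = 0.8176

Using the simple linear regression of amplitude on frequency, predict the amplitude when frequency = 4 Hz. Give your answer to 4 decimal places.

b = r · sᵧ/sₓ = 0.8176 · 3.4538/12.5471 = 0.225058
a = ȳ − b·x̄ = 9.75 − 0.225058·29 = 3.223314
ŷ(4) = a + b·4 = 3.223314 + 0.225058·4 = 4.123547

4.1235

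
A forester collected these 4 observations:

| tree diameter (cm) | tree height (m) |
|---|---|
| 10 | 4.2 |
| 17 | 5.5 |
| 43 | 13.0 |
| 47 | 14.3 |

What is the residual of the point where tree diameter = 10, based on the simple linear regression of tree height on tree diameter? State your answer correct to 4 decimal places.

0.2915

n = 4, Σx = 117, Σy = 37, Σxy = 1366.6, Σx² = 4447
Sxx = Σx² − (Σx)²/n = 4447 − 3422.25 = 1024.75
Sxy = Σxy − (Σx)(Σy)/n = 1366.6 − 1082.25 = 284.35
b = Sxy/Sxx = 284.35/1024.75 = 0.277482
a = ȳ − b·x̄ = 9.25 − 0.277482·29.25 = 1.133642
ŷ(10) = 1.133642 + 0.277482·10 = 3.908465
residual = y − ŷ = 4.2 − 3.908465 = 0.291535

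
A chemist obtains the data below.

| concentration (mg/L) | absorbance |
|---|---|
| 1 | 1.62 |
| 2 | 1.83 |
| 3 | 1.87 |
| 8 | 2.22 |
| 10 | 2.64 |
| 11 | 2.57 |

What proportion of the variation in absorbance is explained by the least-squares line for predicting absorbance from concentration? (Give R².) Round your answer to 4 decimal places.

0.9595

n = 6, Σx = 35, Σy = 12.75, Σxy = 83.32, Σx² = 299, Σy² = 27.9731
Sxx = Σx² − (Σx)²/n = 299 − 204.166667 = 94.833333
Sxy = Σxy − (Σx)(Σy)/n = 83.32 − 74.375 = 8.945
Syy = Σy² − (Σy)²/n = 27.9731 − 27.09375 = 0.87935
R² = Sxy²/(Sxx·Syy) = (8.945)²/(94.833333·0.87935) = 0.959484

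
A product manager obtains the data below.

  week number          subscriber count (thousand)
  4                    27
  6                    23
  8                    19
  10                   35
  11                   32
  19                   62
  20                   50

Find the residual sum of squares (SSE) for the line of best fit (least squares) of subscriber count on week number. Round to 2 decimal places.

n = 7, Σx = 78, Σy = 248, Σxy = 3278, Σx² = 1098, Σy² = 10212
Sxx = Σx² − (Σx)²/n = 1098 − 869.142857 = 228.857143
Sxy = Σxy − (Σx)(Σy)/n = 3278 − 2763.428571 = 514.571429
Syy = Σy² − (Σy)²/n = 10212 − 8786.285714 = 1425.714286
b = Sxy/Sxx = 514.571429/228.857143 = 2.248439
SSE = Syy − b·Sxy = 1425.714286 − 2.248439·514.571429 = 268.731586

268.73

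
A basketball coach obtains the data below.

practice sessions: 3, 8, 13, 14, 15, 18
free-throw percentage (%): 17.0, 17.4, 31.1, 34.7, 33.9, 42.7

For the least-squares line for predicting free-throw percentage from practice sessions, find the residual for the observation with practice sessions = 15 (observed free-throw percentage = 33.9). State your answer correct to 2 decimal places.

n = 6, Σx = 71, Σy = 176.8, Σxy = 2357.4, Σx² = 987
Sxx = Σx² − (Σx)²/n = 987 − 840.166667 = 146.833333
Sxy = Σxy − (Σx)(Σy)/n = 2357.4 − 2092.133333 = 265.266667
b = Sxy/Sxx = 265.266667/146.833333 = 1.806583
a = ȳ − b·x̄ = 29.466667 − 1.806583·11.833333 = 8.088763
ŷ(15) = 8.088763 + 1.806583·15 = 35.187514
residual = y − ŷ = 33.9 − 35.187514 = -1.287514

-1.29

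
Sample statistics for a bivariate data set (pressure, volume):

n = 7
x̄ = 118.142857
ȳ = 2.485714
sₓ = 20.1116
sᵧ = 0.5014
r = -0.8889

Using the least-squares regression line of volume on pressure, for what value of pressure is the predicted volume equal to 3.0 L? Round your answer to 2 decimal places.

94.94

b = r · sᵧ/sₓ = -0.8889 · 0.5014/20.1116 = -0.022161
a = ȳ − b·x̄ = 2.485714 − (-0.022161)·118.142857 = 5.103885
Set a + b·x = 3.0: x = (3.0 − 5.103885) / (-0.022161) = 94.936120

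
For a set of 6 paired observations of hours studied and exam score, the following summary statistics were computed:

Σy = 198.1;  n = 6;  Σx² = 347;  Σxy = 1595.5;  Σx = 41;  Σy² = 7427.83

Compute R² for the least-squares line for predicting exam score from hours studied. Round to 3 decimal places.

Sxx = Σx² − (Σx)²/n = 347 − 280.166667 = 66.833333
Sxy = Σxy − (Σx)(Σy)/n = 1595.5 − 1353.683333 = 241.816667
Syy = Σy² − (Σy)²/n = 7427.83 − 6540.601667 = 887.228333
R² = Sxy²/(Sxx·Syy) = (241.816667)²/(66.833333·887.228333) = 0.986152

0.986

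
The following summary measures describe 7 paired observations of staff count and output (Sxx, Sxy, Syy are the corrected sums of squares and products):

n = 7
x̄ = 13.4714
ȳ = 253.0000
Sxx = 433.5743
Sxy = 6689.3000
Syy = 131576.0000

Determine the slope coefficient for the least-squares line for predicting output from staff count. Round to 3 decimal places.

b = Sxy/Sxx = 6689.3/433.5743 = 15.428267

15.428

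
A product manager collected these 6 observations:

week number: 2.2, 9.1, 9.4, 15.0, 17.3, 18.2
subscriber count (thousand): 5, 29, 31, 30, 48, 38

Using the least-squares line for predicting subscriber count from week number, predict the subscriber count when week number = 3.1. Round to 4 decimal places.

11.8270

n = 6, Σx = 71.2, Σy = 181, Σxy = 2538.3, Σx² = 1031.54
Sxx = Σx² − (Σx)²/n = 1031.54 − 844.906667 = 186.633333
Sxy = Σxy − (Σx)(Σy)/n = 2538.3 − 2147.866667 = 390.433333
b = Sxy/Sxx = 390.433333/186.633333 = 2.091981
a = ȳ − b·x̄ = 30.166667 − 2.091981·11.866667 = 5.341829
ŷ(3.1) = a + b·3.1 = 5.341829 + 2.091981·3.1 = 11.826969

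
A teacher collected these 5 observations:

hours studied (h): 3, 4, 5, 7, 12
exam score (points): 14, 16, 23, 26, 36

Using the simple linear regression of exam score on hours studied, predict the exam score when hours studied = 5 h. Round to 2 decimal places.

n = 5, Σx = 31, Σy = 115, Σxy = 835, Σx² = 243
Sxx = Σx² − (Σx)²/n = 243 − 192.2 = 50.8
Sxy = Σxy − (Σx)(Σy)/n = 835 − 713 = 122
b = Sxy/Sxx = 122/50.8 = 2.401575
a = ȳ − b·x̄ = 23 − 2.401575·6.2 = 8.110236
ŷ(5) = a + b·5 = 8.110236 + 2.401575·5 = 20.118110

20.12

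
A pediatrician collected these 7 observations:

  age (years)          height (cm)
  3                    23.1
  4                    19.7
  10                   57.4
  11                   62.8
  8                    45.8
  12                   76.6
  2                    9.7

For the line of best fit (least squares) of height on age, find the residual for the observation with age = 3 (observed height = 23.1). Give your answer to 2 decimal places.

6.00

n = 7, Σx = 50, Σy = 295.1, Σxy = 2717.9, Σx² = 458
Sxx = Σx² − (Σx)²/n = 458 − 357.142857 = 100.857143
Sxy = Σxy − (Σx)(Σy)/n = 2717.9 − 2107.857143 = 610.042857
b = Sxy/Sxx = 610.042857/100.857143 = 6.048584
a = ȳ − b·x̄ = 42.157143 − 6.048584·7.142857 = -1.047025
ŷ(3) = -1.047025 + 6.048584·3 = 17.098725
residual = y − ŷ = 23.1 − 17.098725 = 6.001275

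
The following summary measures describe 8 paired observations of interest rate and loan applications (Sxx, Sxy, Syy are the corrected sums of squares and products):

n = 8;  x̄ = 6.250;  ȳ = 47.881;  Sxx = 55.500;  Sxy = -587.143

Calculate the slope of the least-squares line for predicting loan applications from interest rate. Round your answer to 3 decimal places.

-10.579

b = Sxy/Sxx = -587.143/55.5 = -10.579153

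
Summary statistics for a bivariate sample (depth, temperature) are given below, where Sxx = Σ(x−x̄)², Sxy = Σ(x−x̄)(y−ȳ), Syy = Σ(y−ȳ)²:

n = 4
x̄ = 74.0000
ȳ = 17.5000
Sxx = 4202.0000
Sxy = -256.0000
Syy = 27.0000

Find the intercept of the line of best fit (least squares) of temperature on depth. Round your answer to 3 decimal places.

b = Sxy/Sxx = -256/4202 = -0.060923
a = ȳ − b·x̄ = 17.5 − (-0.060923)·74 = 22.008329

22.008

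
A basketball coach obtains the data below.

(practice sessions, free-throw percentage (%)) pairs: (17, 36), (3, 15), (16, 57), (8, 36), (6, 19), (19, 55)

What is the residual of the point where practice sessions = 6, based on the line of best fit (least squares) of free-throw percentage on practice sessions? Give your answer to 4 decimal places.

n = 6, Σx = 69, Σy = 218, Σxy = 3016, Σx² = 1015
Sxx = Σx² − (Σx)²/n = 1015 − 793.5 = 221.5
Sxy = Σxy − (Σx)(Σy)/n = 3016 − 2507 = 509
b = Sxy/Sxx = 509/221.5 = 2.297968
a = ȳ − b·x̄ = 36.333333 − 2.297968·11.5 = 9.906697
ŷ(6) = 9.906697 + 2.297968·6 = 23.694507
residual = y − ŷ = 19 − 23.694507 = -4.694507

-4.6945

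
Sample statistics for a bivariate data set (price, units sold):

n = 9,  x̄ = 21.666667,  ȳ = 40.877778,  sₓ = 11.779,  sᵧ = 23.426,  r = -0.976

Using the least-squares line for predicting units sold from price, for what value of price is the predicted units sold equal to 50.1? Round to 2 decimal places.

16.92

b = r · sᵧ/sₓ = -0.976 · 23.426/11.779 = -1.941063
a = ȳ − b·x̄ = 40.877778 − (-1.941063)·21.666667 = 82.934134
Set a + b·x = 50.1: x = (50.1 − 82.934134) / (-1.941063) = 16.915547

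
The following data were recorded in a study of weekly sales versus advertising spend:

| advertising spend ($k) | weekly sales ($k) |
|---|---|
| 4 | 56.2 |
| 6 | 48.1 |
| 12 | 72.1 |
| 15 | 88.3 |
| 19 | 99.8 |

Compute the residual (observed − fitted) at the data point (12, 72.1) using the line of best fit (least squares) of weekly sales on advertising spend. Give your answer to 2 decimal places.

n = 5, Σx = 56, Σy = 364.5, Σxy = 4599.3, Σx² = 782
Sxx = Σx² − (Σx)²/n = 782 − 627.2 = 154.8
Sxy = Σxy − (Σx)(Σy)/n = 4599.3 − 4082.4 = 516.9
b = Sxy/Sxx = 516.9/154.8 = 3.339147
a = ȳ − b·x̄ = 72.9 − 3.339147·11.2 = 35.501550
ŷ(12) = 35.501550 + 3.339147·12 = 75.571318
residual = y − ŷ = 72.1 − 75.571318 = -3.471318

-3.47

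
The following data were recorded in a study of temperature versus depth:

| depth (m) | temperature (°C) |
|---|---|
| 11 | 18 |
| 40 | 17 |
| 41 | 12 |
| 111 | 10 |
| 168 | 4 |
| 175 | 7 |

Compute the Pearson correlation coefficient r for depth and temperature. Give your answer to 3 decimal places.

-0.933

n = 6, Σx = 546, Σy = 68, Σxy = 4377, Σx² = 74572, Σy² = 922
Sxx = Σx² − (Σx)²/n = 74572 − 49686 = 24886
Sxy = Σxy − (Σx)(Σy)/n = 4377 − 6188 = -1811
Syy = Σy² − (Σy)²/n = 922 − 770.666667 = 151.333333
r = Sxy/√(Sxx·Syy) = -1811/√(3766081.333333) = -1811/1940.639414 = -0.933198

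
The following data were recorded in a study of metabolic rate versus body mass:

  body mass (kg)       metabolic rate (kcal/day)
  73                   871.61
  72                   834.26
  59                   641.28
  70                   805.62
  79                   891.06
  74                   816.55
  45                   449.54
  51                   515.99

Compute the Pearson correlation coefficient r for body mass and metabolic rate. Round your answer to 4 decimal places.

0.9910

n = 8, Σx = 523, Σy = 5825.91, Σxy = 395286.4, Σx² = 35237, Σy² = 4445031.0803
Sxx = Σx² − (Σx)²/n = 35237 − 34191.125 = 1045.875
Sxy = Σxy − (Σx)(Σy)/n = 395286.4 − 380868.86625 = 14417.53375
Syy = Σy² − (Σy)²/n = 4445031.0803 − 4242653.416013 = 202377.664287
r = Sxy/√(Sxx·Syy) = 14417.53375/√(211661739.636689) = 14417.53375/14548.599233 = 0.990991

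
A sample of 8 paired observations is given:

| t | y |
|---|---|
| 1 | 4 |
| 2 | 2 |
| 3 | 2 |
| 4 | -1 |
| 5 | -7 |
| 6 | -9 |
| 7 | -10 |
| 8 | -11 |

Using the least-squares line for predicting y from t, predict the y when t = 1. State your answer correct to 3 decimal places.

n = 8, Σx = 36, Σy = -30, Σxy = -237, Σx² = 204
Sxx = Σx² − (Σx)²/n = 204 − 162 = 42
Sxy = Σxy − (Σx)(Σy)/n = -237 − (-135) = -102
b = Sxy/Sxx = -102/42 = -2.428571
a = ȳ − b·x̄ = -3.75 − (-2.428571)·4.5 = 7.178571
ŷ(1) = a + b·1 = 7.178571 + (-2.428571)·1 = 4.75

4.750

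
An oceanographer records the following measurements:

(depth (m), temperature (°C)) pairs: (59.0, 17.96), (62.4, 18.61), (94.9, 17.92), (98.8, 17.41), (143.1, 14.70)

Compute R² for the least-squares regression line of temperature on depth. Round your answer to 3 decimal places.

n = 5, Σx = 458.2, Σy = 86.6, Σxy = 7745.19, Σx² = 46619.82, Σy² = 1509.2182
Sxx = Σx² − (Σx)²/n = 46619.82 − 41989.448 = 4630.372
Sxy = Σxy − (Σx)(Σy)/n = 7745.19 − 7936.024 = -190.834
Syy = Σy² − (Σy)²/n = 1509.2182 − 1499.912 = 9.3062
R² = Sxy²/(Sxx·Syy) = (-190.834)²/(4630.372·9.3062) = 0.845129

0.845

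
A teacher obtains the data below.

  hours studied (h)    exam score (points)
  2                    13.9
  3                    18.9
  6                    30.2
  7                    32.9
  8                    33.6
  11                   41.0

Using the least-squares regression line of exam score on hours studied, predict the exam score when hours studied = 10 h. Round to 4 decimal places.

n = 6, Σx = 37, Σy = 170.5, Σxy = 1215.8, Σx² = 283
Sxx = Σx² − (Σx)²/n = 283 − 228.166667 = 54.833333
Sxy = Σxy − (Σx)(Σy)/n = 1215.8 − 1051.416667 = 164.383333
b = Sxy/Sxx = 164.383333/54.833333 = 2.997872
a = ȳ − b·x̄ = 28.416667 − 2.997872·6.166667 = 9.929787
ŷ(10) = a + b·10 = 9.929787 + 2.997872·10 = 39.908511

39.9085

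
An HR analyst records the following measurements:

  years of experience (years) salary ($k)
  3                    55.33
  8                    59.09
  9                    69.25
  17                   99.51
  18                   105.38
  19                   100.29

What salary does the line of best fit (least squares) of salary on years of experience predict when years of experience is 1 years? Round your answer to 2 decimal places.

43.22

n = 6, Σx = 74, Σy = 488.85, Σxy = 6755.98, Σx² = 1128
Sxx = Σx² − (Σx)²/n = 1128 − 912.666667 = 215.333333
Sxy = Σxy − (Σx)(Σy)/n = 6755.98 − 6029.15 = 726.83
b = Sxy/Sxx = 726.83/215.333333 = 3.375372
a = ȳ − b·x̄ = 81.475 − 3.375372·12.333333 = 39.845418
ŷ(1) = a + b·1 = 39.845418 + 3.375372·1 = 43.220789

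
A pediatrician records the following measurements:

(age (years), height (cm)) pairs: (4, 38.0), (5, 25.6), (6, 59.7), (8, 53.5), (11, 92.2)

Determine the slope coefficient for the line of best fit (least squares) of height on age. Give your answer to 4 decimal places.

8.1558

n = 5, Σx = 34, Σy = 269, Σxy = 2080.4, Σx² = 262
Sxx = Σx² − (Σx)²/n = 262 − 231.2 = 30.8
Sxy = Σxy − (Σx)(Σy)/n = 2080.4 − 1829.2 = 251.2
b = Sxy/Sxx = 251.2/30.8 = 8.155844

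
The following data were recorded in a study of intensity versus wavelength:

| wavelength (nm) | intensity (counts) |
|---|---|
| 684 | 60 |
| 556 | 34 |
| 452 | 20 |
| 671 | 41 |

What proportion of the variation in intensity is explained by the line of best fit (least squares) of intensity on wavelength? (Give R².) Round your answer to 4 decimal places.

n = 4, Σx = 2363, Σy = 155, Σxy = 96495, Σx² = 1431537, Σy² = 6837
Sxx = Σx² − (Σx)²/n = 1431537 − 1395942.25 = 35594.75
Sxy = Σxy − (Σx)(Σy)/n = 96495 − 91566.25 = 4928.75
Syy = Σy² − (Σy)²/n = 6837 − 6006.25 = 830.75
R² = Sxy²/(Sxx·Syy) = (4928.75)²/(35594.75·830.75) = 0.821518

0.8215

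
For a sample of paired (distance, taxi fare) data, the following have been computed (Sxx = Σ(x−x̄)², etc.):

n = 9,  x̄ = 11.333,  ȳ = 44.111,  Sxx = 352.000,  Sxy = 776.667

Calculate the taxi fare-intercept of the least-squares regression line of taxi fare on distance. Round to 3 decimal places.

19.105

b = Sxy/Sxx = 776.667/352 = 2.206440
a = ȳ − b·x̄ = 44.111 − 2.206440·11.333 = 19.105412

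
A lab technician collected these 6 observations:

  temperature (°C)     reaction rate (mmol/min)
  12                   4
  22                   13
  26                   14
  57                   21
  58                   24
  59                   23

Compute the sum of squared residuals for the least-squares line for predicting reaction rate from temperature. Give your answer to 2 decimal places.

23.65

n = 6, Σx = 234, Σy = 99, Σxy = 4644, Σx² = 11398, Σy² = 1927
Sxx = Σx² − (Σx)²/n = 11398 − 9126 = 2272
Sxy = Σxy − (Σx)(Σy)/n = 4644 − 3861 = 783
Syy = Σy² − (Σy)²/n = 1927 − 1633.5 = 293.5
b = Sxy/Sxx = 783/2272 = 0.344630
SSE = Syy − b·Sxy = 293.5 − 0.344630·783 = 23.654489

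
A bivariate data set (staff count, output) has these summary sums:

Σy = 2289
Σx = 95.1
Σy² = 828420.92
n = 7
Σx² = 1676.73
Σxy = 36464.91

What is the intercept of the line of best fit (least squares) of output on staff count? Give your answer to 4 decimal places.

137.4706

Sxx = Σx² − (Σx)²/n = 1676.73 − 1292.001429 = 384.728571
Sxy = Σxy − (Σx)(Σy)/n = 36464.91 − 31097.7 = 5367.21
b = Sxy/Sxx = 5367.21/384.728571 = 13.950641
a = ȳ − b·x̄ = 327 − 13.950641·13.585714 = 137.470584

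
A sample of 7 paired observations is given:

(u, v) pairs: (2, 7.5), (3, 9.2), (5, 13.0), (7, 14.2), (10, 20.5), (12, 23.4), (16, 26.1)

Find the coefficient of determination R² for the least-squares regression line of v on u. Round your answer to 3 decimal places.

0.976

n = 7, Σx = 55, Σy = 113.9, Σxy = 1110.4, Σx² = 587, Σy² = 2160.55
Sxx = Σx² − (Σx)²/n = 587 − 432.142857 = 154.857143
Sxy = Σxy − (Σx)(Σy)/n = 1110.4 − 894.928571 = 215.471429
Syy = Σy² − (Σy)²/n = 2160.55 − 1853.315714 = 307.234286
R² = Sxy²/(Sxx·Syy) = (215.471429)²/(154.857143·307.234286) = 0.975840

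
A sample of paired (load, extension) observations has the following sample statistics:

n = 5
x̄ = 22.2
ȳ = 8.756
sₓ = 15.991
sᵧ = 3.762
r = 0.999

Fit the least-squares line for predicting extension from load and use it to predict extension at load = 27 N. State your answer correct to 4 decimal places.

9.8841

b = r · sᵧ/sₓ = 0.999 · 3.762/15.991 = 0.235022
a = ȳ − b·x̄ = 8.756 − 0.235022·22.2 = 3.538510
ŷ(27) = a + b·27 = 3.538510 + 0.235022·27 = 9.884106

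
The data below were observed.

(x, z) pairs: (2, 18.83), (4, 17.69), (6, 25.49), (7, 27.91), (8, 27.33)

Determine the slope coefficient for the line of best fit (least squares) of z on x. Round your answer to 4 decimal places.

n = 5, Σx = 27, Σy = 117.25, Σxy = 675.37, Σx² = 169
Sxx = Σx² − (Σx)²/n = 169 − 145.8 = 23.2
Sxy = Σxy − (Σx)(Σy)/n = 675.37 − 633.15 = 42.22
b = Sxy/Sxx = 42.22/23.2 = 1.819828

1.8198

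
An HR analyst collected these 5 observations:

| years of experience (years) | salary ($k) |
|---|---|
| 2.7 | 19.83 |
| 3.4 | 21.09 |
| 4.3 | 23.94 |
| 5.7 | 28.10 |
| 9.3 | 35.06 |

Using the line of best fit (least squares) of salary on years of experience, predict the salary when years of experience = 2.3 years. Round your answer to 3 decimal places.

n = 5, Σx = 25.4, Σy = 128.02, Σxy = 714.417, Σx² = 156.32
Sxx = Σx² − (Σx)²/n = 156.32 − 129.032 = 27.288
Sxy = Σxy − (Σx)(Σy)/n = 714.417 − 650.3416 = 64.0754
b = Sxy/Sxx = 64.0754/27.288 = 2.348116
a = ȳ − b·x̄ = 25.604 − 2.348116·5.08 = 13.675569
ŷ(2.3) = a + b·2.3 = 13.675569 + 2.348116·2.3 = 19.076236

19.076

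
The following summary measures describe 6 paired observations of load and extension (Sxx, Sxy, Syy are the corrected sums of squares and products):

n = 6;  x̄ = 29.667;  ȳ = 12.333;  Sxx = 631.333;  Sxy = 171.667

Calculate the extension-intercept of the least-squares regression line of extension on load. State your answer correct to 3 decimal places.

4.266

b = Sxy/Sxx = 171.667/631.333 = 0.271912
a = ȳ − b·x̄ = 12.333 − 0.271912·29.667 = 4.266188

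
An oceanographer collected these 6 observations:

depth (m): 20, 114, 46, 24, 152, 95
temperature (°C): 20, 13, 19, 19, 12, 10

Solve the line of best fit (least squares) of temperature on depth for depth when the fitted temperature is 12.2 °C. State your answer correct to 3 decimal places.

n = 6, Σx = 451, Σy = 93, Σxy = 5986, Σx² = 48217
Sxx = Σx² − (Σx)²/n = 48217 − 33900.166667 = 14316.833333
Sxy = Σxy − (Σx)(Σy)/n = 5986 − 6990.5 = -1004.5
b = Sxy/Sxx = -1004.5/14316.833333 = -0.070162
a = ȳ − b·x̄ = 15.5 − (-0.070162)·75.166667 = 20.773856
Set a + b·x = 12.2: x = (12.2 − 20.773856) / (-0.070162) = 122.200564

122.201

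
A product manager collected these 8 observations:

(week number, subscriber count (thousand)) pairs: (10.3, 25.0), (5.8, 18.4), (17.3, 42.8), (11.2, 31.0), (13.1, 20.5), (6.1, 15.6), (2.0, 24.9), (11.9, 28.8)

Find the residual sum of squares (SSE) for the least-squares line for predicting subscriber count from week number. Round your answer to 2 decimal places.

275.58

n = 8, Σx = 77.7, Σy = 207, Σxy = 2208.09, Σx² = 918.89, Σy² = 5869.46
Sxx = Σx² − (Σx)²/n = 918.89 − 754.66125 = 164.22875
Sxy = Σxy − (Σx)(Σy)/n = 2208.09 − 2010.4875 = 197.6025
Syy = Σy² − (Σy)²/n = 5869.46 − 5356.125 = 513.335
b = Sxy/Sxx = 197.6025/164.22875 = 1.203215
SSE = Syy − b·Sxy = 513.335 − 1.203215·197.6025 = 275.576702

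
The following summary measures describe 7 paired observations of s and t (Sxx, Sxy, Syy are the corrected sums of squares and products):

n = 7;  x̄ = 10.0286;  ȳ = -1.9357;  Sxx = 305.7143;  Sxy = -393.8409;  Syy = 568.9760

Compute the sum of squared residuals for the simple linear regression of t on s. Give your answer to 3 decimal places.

61.605

b = Sxy/Sxx = -393.8409/305.7143 = -1.288265
SSE = Syy − b·Sxy = 568.976 − (-1.288265)·(-393.8409) = 61.604724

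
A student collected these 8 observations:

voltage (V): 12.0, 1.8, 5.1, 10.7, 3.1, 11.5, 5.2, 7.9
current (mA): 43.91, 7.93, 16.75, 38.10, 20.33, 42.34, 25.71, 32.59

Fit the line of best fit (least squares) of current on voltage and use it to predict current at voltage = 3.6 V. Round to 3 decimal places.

17.152

n = 8, Σx = 57.3, Σy = 227.66, Σxy = 1975.375, Σx² = 519.05
Sxx = Σx² − (Σx)²/n = 519.05 − 410.41125 = 108.63875
Sxy = Σxy − (Σx)(Σy)/n = 1975.375 − 1630.61475 = 344.76025
b = Sxy/Sxx = 344.76025/108.63875 = 3.173456
a = ȳ − b·x̄ = 28.4575 − 3.173456·7.1625 = 5.727624
ŷ(3.6) = a + b·3.6 = 5.727624 + 3.173456·3.6 = 17.152064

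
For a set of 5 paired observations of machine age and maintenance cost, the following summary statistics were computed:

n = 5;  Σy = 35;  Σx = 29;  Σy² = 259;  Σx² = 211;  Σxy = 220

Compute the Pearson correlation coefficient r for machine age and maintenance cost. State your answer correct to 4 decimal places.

Sxx = Σx² − (Σx)²/n = 211 − 168.2 = 42.8
Sxy = Σxy − (Σx)(Σy)/n = 220 − 203 = 17
Syy = Σy² − (Σy)²/n = 259 − 245 = 14
r = Sxy/√(Sxx·Syy) = 17/√(599.2) = 17/24.478562 = 0.694485

0.6945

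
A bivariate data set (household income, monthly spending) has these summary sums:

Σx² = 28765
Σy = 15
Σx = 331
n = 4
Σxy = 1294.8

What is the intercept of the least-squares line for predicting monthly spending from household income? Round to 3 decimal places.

0.527

Sxx = Σx² − (Σx)²/n = 28765 − 27390.25 = 1374.75
Sxy = Σxy − (Σx)(Σy)/n = 1294.8 − 1241.25 = 53.55
b = Sxy/Sxx = 53.55/1374.75 = 0.038953
a = ȳ − b·x̄ = 3.75 − 0.038953·82.75 = 0.526678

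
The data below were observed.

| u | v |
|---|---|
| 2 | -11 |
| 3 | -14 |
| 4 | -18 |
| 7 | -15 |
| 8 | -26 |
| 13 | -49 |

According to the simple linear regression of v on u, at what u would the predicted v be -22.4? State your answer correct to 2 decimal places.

n = 6, Σx = 37, Σy = -133, Σxy = -1086, Σx² = 311
Sxx = Σx² − (Σx)²/n = 311 − 228.166667 = 82.833333
Sxy = Σxy − (Σx)(Σy)/n = -1086 − (-820.166667) = -265.833333
b = Sxy/Sxx = -265.833333/82.833333 = -3.209256
a = ȳ − b·x̄ = -22.166667 − (-3.209256)·6.166667 = -2.376258
Set a + b·x = -22.4: x = (-22.4 − (-2.376258)) / (-3.209256) = 6.239373

6.24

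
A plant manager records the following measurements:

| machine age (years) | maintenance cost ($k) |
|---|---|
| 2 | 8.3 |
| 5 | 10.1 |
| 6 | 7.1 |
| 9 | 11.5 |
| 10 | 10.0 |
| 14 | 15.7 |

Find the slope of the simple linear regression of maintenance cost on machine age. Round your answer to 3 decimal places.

0.585

n = 6, Σx = 46, Σy = 62.7, Σxy = 533, Σx² = 442
Sxx = Σx² − (Σx)²/n = 442 − 352.666667 = 89.333333
Sxy = Σxy − (Σx)(Σy)/n = 533 − 480.7 = 52.3
b = Sxy/Sxx = 52.3/89.333333 = 0.585448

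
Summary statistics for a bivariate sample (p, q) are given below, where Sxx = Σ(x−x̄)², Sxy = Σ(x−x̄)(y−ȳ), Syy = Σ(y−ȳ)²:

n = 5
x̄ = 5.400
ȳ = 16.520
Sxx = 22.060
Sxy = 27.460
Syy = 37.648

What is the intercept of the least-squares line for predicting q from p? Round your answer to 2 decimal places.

9.80

b = Sxy/Sxx = 27.46/22.06 = 1.244787
a = ȳ − b·x̄ = 16.52 − 1.244787·5.4 = 9.798150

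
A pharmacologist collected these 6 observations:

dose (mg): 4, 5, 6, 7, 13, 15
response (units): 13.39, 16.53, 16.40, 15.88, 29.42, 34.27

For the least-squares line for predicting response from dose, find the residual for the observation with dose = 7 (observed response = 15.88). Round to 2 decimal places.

-2.61

n = 6, Σx = 50, Σy = 125.89, Σxy = 1242.28, Σx² = 520
Sxx = Σx² − (Σx)²/n = 520 − 416.666667 = 103.333333
Sxy = Σxy − (Σx)(Σy)/n = 1242.28 − 1049.083333 = 193.196667
b = Sxy/Sxx = 193.196667/103.333333 = 1.869645
a = ȳ − b·x̄ = 20.981667 − 1.869645·8.333333 = 5.401290
ŷ(7) = 5.401290 + 1.869645·7 = 18.488806
residual = y − ŷ = 15.88 − 18.488806 = -2.608806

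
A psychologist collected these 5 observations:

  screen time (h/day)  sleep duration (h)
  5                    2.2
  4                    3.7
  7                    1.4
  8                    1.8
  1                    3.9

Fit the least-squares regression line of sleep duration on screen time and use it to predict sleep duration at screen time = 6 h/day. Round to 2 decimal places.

n = 5, Σx = 25, Σy = 13, Σxy = 53.9, Σx² = 155
Sxx = Σx² − (Σx)²/n = 155 − 125 = 30
Sxy = Σxy − (Σx)(Σy)/n = 53.9 − 65 = -11.1
b = Sxy/Sxx = -11.1/30 = -0.37
a = ȳ − b·x̄ = 2.6 − (-0.37)·5 = 4.45
ŷ(6) = a + b·6 = 4.45 + (-0.37)·6 = 2.23

2.23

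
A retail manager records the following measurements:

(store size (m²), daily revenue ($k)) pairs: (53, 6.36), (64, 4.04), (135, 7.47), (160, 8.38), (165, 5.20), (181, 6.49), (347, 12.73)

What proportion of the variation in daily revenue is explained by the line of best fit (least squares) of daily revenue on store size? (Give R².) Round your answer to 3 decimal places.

n = 7, Σx = 1105, Σy = 50.67, Σxy = 9394.89, Σx² = 231125, Σy² = 414.0095
Sxx = Σx² − (Σx)²/n = 231125 − 174432.142857 = 56692.857143
Sxy = Σxy − (Σx)(Σy)/n = 9394.89 − 7998.621429 = 1396.268571
Syy = Σy² − (Σy)²/n = 414.0095 − 366.778414 = 47.231086
R² = Sxy²/(Sxx·Syy) = (1396.268571)²/(56692.857143·47.231086) = 0.728084

0.728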